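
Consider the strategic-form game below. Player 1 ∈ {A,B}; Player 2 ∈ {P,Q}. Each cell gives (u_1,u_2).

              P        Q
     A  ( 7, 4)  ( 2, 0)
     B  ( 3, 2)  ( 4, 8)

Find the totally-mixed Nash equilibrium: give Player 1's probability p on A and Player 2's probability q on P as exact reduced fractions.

P1 indiff ⇒ q·7+(1-q)·2 = q·3+(1-q)·4 ⇒ q(4) = (1-q)(2) ⇒ q = 1/3
P2 indiff ⇒ p·4+(1-p)·2 = p·0+(1-p)·8 ⇒ p(4) = (1-p)(6) ⇒ p = 3/5

P1 mixes 3/5 on A; P2 mixes 1/3 on P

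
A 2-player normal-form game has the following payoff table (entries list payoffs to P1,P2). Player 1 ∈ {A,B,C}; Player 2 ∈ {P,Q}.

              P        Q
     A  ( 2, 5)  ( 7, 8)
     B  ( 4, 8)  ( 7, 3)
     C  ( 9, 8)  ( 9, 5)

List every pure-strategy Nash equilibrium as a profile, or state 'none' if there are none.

(A,P): not NE [P1→C gives 9>2; P2→Q gives 8>5]
(A,Q): not NE [P1→C gives 9>7]
(B,P): not NE [P1→C gives 9>4]
(B,Q): not NE [P1→C gives 9>7; P2→P gives 8>3]
(C,P): NE
(C,Q): not NE [P2→P gives 8>5]

Nash profiles: (C,P)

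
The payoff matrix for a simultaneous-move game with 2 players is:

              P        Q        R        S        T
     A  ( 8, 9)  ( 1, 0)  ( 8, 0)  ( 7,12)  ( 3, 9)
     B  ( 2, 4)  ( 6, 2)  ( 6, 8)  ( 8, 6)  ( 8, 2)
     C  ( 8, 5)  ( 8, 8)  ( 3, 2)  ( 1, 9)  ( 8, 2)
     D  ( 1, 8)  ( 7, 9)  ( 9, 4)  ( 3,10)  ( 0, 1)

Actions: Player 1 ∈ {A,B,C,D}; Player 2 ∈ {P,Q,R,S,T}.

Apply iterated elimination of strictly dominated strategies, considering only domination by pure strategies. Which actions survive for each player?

P2 drop P (S beats it: A:12>9 B:6>4 C:9>5 D:10>8)
P2 drop Q (S beats it: A:12>0 B:6>2 C:9>8 D:10>9)
P2 drop T (S beats it: A:12>9 B:6>2 C:9>2 D:10>1)
P1 drop C (A beats it: R:8>3 S:7>1)
P1→{A,B,D} P2→{R,S}

Remaining: P1:{A,B,D} P2:{R,S}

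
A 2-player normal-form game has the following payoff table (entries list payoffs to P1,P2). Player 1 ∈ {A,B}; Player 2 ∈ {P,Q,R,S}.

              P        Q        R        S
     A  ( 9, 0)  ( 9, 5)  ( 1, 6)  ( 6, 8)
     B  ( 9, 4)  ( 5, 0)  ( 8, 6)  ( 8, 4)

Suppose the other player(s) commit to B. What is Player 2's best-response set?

u_2(P vs B) = 4
u_2(Q vs B) = 0
u_2(R vs B) = 6
u_2(S vs B) = 4
max payoff 6 at {R}

BR_2 = {R}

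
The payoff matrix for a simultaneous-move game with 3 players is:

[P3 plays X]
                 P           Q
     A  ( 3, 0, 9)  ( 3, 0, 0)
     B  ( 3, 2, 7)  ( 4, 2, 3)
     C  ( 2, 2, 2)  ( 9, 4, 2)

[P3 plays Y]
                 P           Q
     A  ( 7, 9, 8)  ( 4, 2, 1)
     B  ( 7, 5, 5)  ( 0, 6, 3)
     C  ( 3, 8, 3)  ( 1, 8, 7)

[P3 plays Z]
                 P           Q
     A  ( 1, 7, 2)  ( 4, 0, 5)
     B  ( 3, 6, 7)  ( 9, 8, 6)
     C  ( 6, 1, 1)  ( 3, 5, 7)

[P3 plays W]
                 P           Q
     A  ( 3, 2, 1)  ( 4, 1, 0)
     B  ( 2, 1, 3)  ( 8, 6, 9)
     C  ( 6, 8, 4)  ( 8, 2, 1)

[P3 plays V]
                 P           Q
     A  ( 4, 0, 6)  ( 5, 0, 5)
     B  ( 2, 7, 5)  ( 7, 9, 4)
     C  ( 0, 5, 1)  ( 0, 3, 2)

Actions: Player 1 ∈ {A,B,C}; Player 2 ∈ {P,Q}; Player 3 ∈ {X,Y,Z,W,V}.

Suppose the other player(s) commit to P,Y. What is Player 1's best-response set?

P1 best: {A,B}

u_1(A vs P,Y) = 7
u_1(B vs P,Y) = 7
u_1(C vs P,Y) = 3
max payoff 7 at {A,B}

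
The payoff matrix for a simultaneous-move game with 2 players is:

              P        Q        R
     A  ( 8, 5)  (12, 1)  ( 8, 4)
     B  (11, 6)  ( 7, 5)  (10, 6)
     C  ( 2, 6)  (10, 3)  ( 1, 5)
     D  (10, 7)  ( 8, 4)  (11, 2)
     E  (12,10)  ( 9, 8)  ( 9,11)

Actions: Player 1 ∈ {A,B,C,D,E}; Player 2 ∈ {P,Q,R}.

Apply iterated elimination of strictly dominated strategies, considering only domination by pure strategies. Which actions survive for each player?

Remaining: P1:{B,D,E} P2:{P,R}

P1 drop C (A beats it: P:8>2 Q:12>10 R:8>1)
P2 drop Q (P beats it: A:5>1 B:6>5 D:7>4 E:10>8)
P1 drop A (B beats it: P:11>8 R:10>8)
P1→{B,D,E} P2→{P,R}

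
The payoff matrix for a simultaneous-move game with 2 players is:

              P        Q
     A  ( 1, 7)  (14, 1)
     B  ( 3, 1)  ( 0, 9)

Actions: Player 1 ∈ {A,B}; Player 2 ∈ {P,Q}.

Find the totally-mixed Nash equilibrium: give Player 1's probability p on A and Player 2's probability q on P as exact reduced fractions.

P1 indiff ⇒ q·1+(1-q)·14 = q·3+(1-q)·0 ⇒ q(-2) = (1-q)(-14) ⇒ q = 7/8
P2 indiff ⇒ p·7+(1-p)·1 = p·1+(1-p)·9 ⇒ p(6) = (1-p)(8) ⇒ p = 4/7

p=4/7, q=7/8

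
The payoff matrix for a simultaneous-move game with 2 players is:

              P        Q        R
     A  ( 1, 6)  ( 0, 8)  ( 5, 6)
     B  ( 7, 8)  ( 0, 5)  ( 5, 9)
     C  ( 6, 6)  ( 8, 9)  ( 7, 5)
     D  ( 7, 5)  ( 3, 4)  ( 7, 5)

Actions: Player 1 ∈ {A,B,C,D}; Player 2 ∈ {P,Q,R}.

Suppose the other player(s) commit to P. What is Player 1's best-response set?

u_1(A vs P) = 1
u_1(B vs P) = 7
u_1(C vs P) = 6
u_1(D vs P) = 7
max payoff 7 at {B,D}

argmax u_1 = {B,D}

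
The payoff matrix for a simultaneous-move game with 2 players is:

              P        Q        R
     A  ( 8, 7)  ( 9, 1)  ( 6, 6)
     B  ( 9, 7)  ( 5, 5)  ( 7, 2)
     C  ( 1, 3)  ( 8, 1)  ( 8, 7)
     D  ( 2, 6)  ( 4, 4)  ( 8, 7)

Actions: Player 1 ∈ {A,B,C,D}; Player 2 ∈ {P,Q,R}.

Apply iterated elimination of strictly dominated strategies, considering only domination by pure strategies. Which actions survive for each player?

P2 drop Q (P beats it: A:7>1 B:7>5 C:3>1 D:6>4)
P1 drop A (B beats it: P:9>8 R:7>6)
P1→{B,C,D} P2→{P,R}

IESDS → P1:{B,C,D} P2:{P,R}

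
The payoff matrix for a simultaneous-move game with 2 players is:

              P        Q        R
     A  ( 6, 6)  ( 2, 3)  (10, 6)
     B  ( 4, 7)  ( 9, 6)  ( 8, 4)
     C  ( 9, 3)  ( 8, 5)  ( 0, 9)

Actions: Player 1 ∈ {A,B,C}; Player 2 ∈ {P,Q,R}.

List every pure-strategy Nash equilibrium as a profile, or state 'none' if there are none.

Nash profiles: (A,R)

(A,P): not NE [P1→C gives 9>6]
(A,Q): not NE [P1→B gives 9>2; P2→R gives 6>3]
(A,R): NE
(B,P): not NE [P1→C gives 9>4]
(B,Q): not NE [P2→P gives 7>6]
(B,R): not NE [P1→A gives 10>8; P2→P gives 7>4]
(C,P): not NE [P2→R gives 9>3]
(C,Q): not NE [P1→B gives 9>8; P2→R gives 9>5]
(C,R): not NE [P1→A gives 10>0]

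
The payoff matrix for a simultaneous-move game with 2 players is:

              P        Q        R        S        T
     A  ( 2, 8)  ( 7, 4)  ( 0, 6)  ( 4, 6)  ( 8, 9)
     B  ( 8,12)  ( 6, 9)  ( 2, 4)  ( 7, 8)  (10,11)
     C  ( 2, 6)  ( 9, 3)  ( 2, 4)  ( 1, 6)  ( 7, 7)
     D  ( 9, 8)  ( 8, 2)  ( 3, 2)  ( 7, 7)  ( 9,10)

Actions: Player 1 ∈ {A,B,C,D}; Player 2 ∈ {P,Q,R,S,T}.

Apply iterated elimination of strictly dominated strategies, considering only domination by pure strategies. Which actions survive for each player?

Survivors P1:{B,D} P2:{P,T}

P1 drop A (D beats it: P:9>2 Q:8>7 R:3>0 S:7>4 T:9>8)
P2 drop Q (P beats it: B:12>9 C:6>3 D:8>2)
P1 drop C (D beats it: P:9>2 R:3>2 S:7>1 T:9>7)
P2 drop R (P beats it: B:12>4 D:8>2)
P2 drop S (P beats it: B:12>8 D:8>7)
P1→{B,D} P2→{P,T}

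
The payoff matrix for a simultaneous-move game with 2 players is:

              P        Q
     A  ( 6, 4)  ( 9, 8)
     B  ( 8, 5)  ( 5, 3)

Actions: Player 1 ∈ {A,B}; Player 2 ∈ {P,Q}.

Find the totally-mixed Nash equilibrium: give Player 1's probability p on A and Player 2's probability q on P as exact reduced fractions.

P1 mixes 1/3 on A; P2 mixes 2/3 on P

P1 indiff ⇒ q·6+(1-q)·9 = q·8+(1-q)·5 ⇒ q(-2) = (1-q)(-4) ⇒ q = 2/3
P2 indiff ⇒ p·4+(1-p)·5 = p·8+(1-p)·3 ⇒ p(-4) = (1-p)(-2) ⇒ p = 1/3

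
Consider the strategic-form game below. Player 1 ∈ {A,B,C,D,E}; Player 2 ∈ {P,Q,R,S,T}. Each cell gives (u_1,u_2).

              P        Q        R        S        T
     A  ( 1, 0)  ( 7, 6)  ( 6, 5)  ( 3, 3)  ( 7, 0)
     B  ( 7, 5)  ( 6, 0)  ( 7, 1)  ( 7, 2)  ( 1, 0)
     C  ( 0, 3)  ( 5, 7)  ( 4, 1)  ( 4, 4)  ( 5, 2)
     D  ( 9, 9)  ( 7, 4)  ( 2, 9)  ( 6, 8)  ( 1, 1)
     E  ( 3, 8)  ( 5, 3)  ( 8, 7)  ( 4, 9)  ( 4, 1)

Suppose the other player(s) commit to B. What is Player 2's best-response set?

u_2(P vs B) = 5
u_2(Q vs B) = 0
u_2(R vs B) = 1
u_2(S vs B) = 2
u_2(T vs B) = 0
max payoff 5 at {P}

argmax u_2 = {P}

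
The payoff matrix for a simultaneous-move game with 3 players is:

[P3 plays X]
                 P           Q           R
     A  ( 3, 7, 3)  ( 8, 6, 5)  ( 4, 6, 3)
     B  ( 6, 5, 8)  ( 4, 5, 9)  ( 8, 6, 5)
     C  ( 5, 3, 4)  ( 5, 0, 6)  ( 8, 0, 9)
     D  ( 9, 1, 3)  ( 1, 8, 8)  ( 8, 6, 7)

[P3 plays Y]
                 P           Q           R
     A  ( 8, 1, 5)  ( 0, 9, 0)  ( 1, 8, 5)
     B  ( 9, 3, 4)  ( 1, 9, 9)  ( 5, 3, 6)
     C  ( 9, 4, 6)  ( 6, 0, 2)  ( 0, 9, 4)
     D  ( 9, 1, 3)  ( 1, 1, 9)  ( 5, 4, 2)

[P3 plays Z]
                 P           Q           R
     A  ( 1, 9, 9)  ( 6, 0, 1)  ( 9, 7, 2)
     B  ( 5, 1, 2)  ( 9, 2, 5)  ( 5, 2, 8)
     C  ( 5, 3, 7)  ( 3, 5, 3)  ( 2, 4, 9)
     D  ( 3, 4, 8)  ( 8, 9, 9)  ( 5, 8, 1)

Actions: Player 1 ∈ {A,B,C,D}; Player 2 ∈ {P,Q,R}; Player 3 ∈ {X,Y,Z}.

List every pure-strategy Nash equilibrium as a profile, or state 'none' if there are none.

PSNE: ∅

(A,P,X): not NE [P1→D gives 9>3; P3→Z gives 9>3]
(A,P,Y): not NE [P1→D gives 9>8; P2→Q gives 9>1; P3→Z gives 9>5]
(A,P,Z): not NE [P1→C gives 5>1]
(A,Q,X): not NE [P2→P gives 7>6]
(A,Q,Y): not NE [P1→C gives 6>0; P3→X gives 5>0]
(A,Q,Z): not NE [P1→B gives 9>6; P2→P gives 9>0; P3→X gives 5>1]
(A,R,X): not NE [P1→D gives 8>4; P2→P gives 7>6; P3→Y gives 5>3]
(A,R,Y): not NE [P1→D gives 5>1; P2→Q gives 9>8]
(A,R,Z): not NE [P2→P gives 9>7; P3→Y gives 5>2]
(B,P,X): not NE [P1→D gives 9>6; P2→R gives 6>5]
(B,P,Y): not NE [P2→Q gives 9>3; P3→X gives 8>4]
(B,P,Z): not NE [P2→R gives 2>1; P3→X gives 8>2]
(B,Q,X): not NE [P1→A gives 8>4; P2→R gives 6>5]
(B,Q,Y): not NE [P1→C gives 6>1]
(B,Q,Z): not NE [P3→Y gives 9>5]
(B,R,X): not NE [P3→Z gives 8>5]
(B,R,Y): not NE [P2→Q gives 9>3; P3→Z gives 8>6]
(B,R,Z): not NE [P1→A gives 9>5]
(C,P,X): not NE [P1→D gives 9>5; P3→Z gives 7>4]
(C,P,Y): not NE [P2→R gives 9>4; P3→Z gives 7>6]
(C,P,Z): not NE [P2→Q gives 5>3]
(C,Q,X): not NE [P1→A gives 8>5; P2→P gives 3>0]
(C,Q,Y): not NE [P2→R gives 9>0; P3→X gives 6>2]
(C,Q,Z): not NE [P1→B gives 9>3; P3→X gives 6>3]
(C,R,X): not NE [P2→P gives 3>0]
(C,R,Y): not NE [P1→D gives 5>0; P3→Z gives 9>4]
(C,R,Z): not NE [P1→A gives 9>2; P2→Q gives 5>4]
(D,P,X): not NE [P2→Q gives 8>1; P3→Z gives 8>3]
(D,P,Y): not NE [P2→R gives 4>1; P3→Z gives 8>3]
(D,P,Z): not NE [P1→C gives 5>3; P2→Q gives 9>4]
(D,Q,X): not NE [P1→A gives 8>1; P3→Z gives 9>8]
(D,Q,Y): not NE [P1→C gives 6>1; P2→R gives 4>1]
(D,Q,Z): not NE [P1→B gives 9>8]
(D,R,X): not NE [P2→Q gives 8>6]
(D,R,Y): not NE [P3→X gives 7>2]
(D,R,Z): not NE [P1→A gives 9>5; P2→Q gives 9>8; P3→X gives 7>1]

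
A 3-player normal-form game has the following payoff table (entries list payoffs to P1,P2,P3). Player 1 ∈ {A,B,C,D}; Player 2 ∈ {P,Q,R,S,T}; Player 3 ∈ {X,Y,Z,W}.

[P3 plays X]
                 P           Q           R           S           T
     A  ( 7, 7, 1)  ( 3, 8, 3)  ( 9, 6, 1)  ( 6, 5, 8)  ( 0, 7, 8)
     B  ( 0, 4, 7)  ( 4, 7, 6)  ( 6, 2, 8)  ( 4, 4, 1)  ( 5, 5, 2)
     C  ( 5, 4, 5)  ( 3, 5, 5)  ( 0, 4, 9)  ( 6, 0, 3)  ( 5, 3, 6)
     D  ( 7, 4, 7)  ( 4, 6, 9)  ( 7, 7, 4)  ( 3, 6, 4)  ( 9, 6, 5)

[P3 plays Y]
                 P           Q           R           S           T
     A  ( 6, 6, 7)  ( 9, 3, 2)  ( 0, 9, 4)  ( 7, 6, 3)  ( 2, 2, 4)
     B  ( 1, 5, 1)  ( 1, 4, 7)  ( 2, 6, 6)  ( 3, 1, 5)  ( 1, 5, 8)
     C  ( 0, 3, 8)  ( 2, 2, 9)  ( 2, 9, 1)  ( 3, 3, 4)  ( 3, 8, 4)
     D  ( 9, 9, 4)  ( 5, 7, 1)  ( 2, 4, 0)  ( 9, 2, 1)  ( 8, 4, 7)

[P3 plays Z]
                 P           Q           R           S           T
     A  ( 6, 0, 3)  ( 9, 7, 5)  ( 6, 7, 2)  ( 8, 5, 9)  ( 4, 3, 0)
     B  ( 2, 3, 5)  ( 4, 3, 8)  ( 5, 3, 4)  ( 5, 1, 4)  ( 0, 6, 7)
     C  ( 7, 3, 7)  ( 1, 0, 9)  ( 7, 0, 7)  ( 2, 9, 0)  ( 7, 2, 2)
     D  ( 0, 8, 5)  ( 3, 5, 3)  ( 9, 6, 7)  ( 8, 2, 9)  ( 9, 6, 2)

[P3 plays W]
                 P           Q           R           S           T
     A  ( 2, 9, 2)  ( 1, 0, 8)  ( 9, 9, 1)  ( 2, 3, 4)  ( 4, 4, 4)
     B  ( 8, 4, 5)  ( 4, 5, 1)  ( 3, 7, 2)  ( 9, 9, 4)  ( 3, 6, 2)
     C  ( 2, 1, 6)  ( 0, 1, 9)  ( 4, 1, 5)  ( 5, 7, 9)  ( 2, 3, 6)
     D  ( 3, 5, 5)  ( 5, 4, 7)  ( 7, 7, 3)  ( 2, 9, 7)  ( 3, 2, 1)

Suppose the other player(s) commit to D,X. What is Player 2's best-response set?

argmax u_2 = {R}

u_2(P vs D,X) = 4
u_2(Q vs D,X) = 6
u_2(R vs D,X) = 7
u_2(S vs D,X) = 6
u_2(T vs D,X) = 6
max payoff 7 at {R}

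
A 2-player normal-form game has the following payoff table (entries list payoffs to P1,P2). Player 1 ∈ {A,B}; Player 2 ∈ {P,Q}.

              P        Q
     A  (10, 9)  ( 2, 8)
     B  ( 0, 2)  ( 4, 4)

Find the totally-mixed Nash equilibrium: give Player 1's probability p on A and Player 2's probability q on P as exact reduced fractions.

P1 indiff ⇒ q·10+(1-q)·2 = q·0+(1-q)·4 ⇒ q(10) = (1-q)(2) ⇒ q = 1/6
P2 indiff ⇒ p·9+(1-p)·2 = p·8+(1-p)·4 ⇒ p(1) = (1-p)(2) ⇒ p = 2/3

P1 mixes 2/3 on A; P2 mixes 1/6 on P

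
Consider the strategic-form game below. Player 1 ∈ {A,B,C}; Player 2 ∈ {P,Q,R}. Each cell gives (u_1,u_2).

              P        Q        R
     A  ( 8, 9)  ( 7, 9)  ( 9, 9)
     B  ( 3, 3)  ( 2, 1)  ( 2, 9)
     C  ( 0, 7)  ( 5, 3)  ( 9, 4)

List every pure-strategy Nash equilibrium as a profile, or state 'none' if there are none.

Nash profiles: (A,P), (A,Q), (A,R)

(A,P): NE
(A,Q): NE
(A,R): NE
(B,P): not NE [P1→A gives 8>3; P2→R gives 9>3]
(B,Q): not NE [P1→A gives 7>2; P2→R gives 9>1]
(B,R): not NE [P1→C gives 9>2]
(C,P): not NE [P1→A gives 8>0]
(C,Q): not NE [P1→A gives 7>5; P2→P gives 7>3]
(C,R): not NE [P2→P gives 7>4]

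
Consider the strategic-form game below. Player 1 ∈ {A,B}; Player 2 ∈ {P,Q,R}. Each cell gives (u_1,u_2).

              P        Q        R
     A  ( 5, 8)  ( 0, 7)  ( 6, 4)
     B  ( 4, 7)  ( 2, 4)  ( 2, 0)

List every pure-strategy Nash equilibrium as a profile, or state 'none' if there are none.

(A,P): NE
(A,Q): not NE [P1→B gives 2>0; P2→P gives 8>7]
(A,R): not NE [P2→P gives 8>4]
(B,P): not NE [P1→A gives 5>4]
(B,Q): not NE [P2→P gives 7>4]
(B,R): not NE [P1→A gives 6>2; P2→P gives 7>0]

Nash profiles: (A,P)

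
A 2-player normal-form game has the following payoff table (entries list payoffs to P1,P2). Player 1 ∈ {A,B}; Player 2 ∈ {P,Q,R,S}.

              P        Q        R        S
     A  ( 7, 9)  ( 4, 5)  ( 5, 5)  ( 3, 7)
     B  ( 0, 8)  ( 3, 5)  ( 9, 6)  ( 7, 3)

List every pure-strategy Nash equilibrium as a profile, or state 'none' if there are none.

(A,P): NE
(A,Q): not NE [P2→P gives 9>5]
(A,R): not NE [P1→B gives 9>5; P2→P gives 9>5]
(A,S): not NE [P1→B gives 7>3; P2→P gives 9>7]
(B,P): not NE [P1→A gives 7>0]
(B,Q): not NE [P1→A gives 4>3; P2→P gives 8>5]
(B,R): not NE [P2→P gives 8>6]
(B,S): not NE [P2→P gives 8>3]

PSNE = {(A,P)}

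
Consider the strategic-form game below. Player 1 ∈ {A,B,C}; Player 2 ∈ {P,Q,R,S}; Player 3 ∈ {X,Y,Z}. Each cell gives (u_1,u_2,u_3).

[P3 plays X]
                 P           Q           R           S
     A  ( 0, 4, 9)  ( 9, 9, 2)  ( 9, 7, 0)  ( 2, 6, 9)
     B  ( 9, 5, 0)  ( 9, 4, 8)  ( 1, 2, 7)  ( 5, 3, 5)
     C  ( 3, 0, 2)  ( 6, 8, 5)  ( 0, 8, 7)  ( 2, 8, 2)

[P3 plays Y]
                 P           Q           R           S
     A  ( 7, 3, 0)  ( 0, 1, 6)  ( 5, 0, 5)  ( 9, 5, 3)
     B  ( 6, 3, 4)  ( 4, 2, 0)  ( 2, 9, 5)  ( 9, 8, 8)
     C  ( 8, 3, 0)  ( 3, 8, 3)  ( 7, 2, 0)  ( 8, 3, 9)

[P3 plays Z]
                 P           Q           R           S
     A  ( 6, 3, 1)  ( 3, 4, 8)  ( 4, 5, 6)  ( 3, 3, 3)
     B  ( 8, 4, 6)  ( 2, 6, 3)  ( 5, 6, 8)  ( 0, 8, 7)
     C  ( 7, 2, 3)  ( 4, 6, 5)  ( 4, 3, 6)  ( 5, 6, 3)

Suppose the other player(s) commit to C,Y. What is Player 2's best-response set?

u_2(P vs C,Y) = 3
u_2(Q vs C,Y) = 8
u_2(R vs C,Y) = 2
u_2(S vs C,Y) = 3
max payoff 8 at {Q}

BR_2 = {Q}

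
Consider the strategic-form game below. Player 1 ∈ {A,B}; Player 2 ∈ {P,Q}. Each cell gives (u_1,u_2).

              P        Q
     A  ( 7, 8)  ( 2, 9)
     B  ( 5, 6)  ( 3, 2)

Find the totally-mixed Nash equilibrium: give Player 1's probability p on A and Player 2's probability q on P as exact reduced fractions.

(p,q) = (4/5, 1/3)

P1 indiff ⇒ q·7+(1-q)·2 = q·5+(1-q)·3 ⇒ q(2) = (1-q)(1) ⇒ q = 1/3
P2 indiff ⇒ p·8+(1-p)·6 = p·9+(1-p)·2 ⇒ p(-1) = (1-p)(-4) ⇒ p = 4/5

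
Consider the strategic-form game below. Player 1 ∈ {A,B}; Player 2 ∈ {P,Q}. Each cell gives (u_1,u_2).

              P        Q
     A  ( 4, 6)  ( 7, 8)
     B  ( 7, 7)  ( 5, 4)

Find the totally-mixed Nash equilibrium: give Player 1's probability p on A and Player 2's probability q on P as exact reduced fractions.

(p,q) = (3/5, 2/5)

P1 indiff ⇒ q·4+(1-q)·7 = q·7+(1-q)·5 ⇒ q(-3) = (1-q)(-2) ⇒ q = 2/5
P2 indiff ⇒ p·6+(1-p)·7 = p·8+(1-p)·4 ⇒ p(-2) = (1-p)(-3) ⇒ p = 3/5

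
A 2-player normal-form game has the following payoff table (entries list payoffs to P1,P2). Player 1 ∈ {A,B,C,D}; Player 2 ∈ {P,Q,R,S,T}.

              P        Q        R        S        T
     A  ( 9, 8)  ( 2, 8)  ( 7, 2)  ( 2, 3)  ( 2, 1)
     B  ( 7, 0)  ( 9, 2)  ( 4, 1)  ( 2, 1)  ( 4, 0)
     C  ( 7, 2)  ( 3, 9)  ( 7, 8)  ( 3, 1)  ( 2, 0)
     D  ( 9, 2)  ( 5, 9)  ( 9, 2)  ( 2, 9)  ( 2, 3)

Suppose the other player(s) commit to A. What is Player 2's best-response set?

P2 best: {P,Q}

u_2(P vs A) = 8
u_2(Q vs A) = 8
u_2(R vs A) = 2
u_2(S vs A) = 3
u_2(T vs A) = 1
max payoff 8 at {P,Q}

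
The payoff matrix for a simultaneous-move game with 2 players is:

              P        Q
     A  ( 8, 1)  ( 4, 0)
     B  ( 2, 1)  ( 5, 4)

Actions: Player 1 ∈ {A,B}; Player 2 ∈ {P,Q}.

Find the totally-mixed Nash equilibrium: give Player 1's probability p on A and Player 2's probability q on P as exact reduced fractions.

P1 indiff ⇒ q·8+(1-q)·4 = q·2+(1-q)·5 ⇒ q(6) = (1-q)(1) ⇒ q = 1/7
P2 indiff ⇒ p·1+(1-p)·1 = p·0+(1-p)·4 ⇒ p(1) = (1-p)(3) ⇒ p = 3/4

(p,q) = (3/4, 1/7)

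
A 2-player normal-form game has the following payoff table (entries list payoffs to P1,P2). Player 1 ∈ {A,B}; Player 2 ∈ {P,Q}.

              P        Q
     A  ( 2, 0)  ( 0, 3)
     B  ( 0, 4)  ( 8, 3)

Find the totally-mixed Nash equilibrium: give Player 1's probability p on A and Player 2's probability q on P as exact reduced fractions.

P1 indiff ⇒ q·2+(1-q)·0 = q·0+(1-q)·8 ⇒ q(2) = (1-q)(8) ⇒ q = 4/5
P2 indiff ⇒ p·0+(1-p)·4 = p·3+(1-p)·3 ⇒ p(-3) = (1-p)(-1) ⇒ p = 1/4

(p,q) = (1/4, 4/5)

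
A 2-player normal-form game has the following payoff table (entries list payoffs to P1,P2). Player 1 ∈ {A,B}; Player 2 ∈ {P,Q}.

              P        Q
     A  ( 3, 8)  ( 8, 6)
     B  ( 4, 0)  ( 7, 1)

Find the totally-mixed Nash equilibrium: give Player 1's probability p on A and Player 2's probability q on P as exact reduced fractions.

(p,q) = (1/3, 1/2)

P1 indiff ⇒ q·3+(1-q)·8 = q·4+(1-q)·7 ⇒ q(-1) = (1-q)(-1) ⇒ q = 1/2
P2 indiff ⇒ p·8+(1-p)·0 = p·6+(1-p)·1 ⇒ p(2) = (1-p)(1) ⇒ p = 1/3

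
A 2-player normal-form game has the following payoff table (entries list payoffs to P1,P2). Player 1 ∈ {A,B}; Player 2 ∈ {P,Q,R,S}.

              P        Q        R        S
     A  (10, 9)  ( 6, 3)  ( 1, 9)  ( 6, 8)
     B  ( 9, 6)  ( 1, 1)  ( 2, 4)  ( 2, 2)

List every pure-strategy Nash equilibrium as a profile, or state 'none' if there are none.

Nash profiles: (A,P)

(A,P): NE
(A,Q): not NE [P2→R gives 9>3]
(A,R): not NE [P1→B gives 2>1]
(A,S): not NE [P2→R gives 9>8]
(B,P): not NE [P1→A gives 10>9]
(B,Q): not NE [P1→A gives 6>1; P2→P gives 6>1]
(B,R): not NE [P2→P gives 6>4]
(B,S): not NE [P1→A gives 6>2; P2→P gives 6>2]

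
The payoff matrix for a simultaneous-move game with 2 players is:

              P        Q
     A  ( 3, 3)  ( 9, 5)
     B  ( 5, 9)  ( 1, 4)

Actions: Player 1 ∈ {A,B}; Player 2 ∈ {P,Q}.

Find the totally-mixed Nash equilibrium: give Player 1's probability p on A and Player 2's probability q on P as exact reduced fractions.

(p,q) = (5/7, 4/5)

P1 indiff ⇒ q·3+(1-q)·9 = q·5+(1-q)·1 ⇒ q(-2) = (1-q)(-8) ⇒ q = 4/5
P2 indiff ⇒ p·3+(1-p)·9 = p·5+(1-p)·4 ⇒ p(-2) = (1-p)(-5) ⇒ p = 5/7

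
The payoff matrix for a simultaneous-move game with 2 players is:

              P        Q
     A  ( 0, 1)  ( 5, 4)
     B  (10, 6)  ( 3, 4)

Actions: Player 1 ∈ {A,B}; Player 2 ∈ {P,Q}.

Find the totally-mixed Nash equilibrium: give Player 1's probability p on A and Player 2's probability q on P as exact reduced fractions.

P1 indiff ⇒ q·0+(1-q)·5 = q·10+(1-q)·3 ⇒ q(-10) = (1-q)(-2) ⇒ q = 1/6
P2 indiff ⇒ p·1+(1-p)·6 = p·4+(1-p)·4 ⇒ p(-3) = (1-p)(-2) ⇒ p = 2/5

p=2/5, q=1/6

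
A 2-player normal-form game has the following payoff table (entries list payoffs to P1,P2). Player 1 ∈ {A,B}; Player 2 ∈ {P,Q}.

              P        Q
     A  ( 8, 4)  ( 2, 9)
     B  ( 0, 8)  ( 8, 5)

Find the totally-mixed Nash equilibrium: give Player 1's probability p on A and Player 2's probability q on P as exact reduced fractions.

P1 mixes 3/8 on A; P2 mixes 3/7 on P

P1 indiff ⇒ q·8+(1-q)·2 = q·0+(1-q)·8 ⇒ q(8) = (1-q)(6) ⇒ q = 3/7
P2 indiff ⇒ p·4+(1-p)·8 = p·9+(1-p)·5 ⇒ p(-5) = (1-p)(-3) ⇒ p = 3/8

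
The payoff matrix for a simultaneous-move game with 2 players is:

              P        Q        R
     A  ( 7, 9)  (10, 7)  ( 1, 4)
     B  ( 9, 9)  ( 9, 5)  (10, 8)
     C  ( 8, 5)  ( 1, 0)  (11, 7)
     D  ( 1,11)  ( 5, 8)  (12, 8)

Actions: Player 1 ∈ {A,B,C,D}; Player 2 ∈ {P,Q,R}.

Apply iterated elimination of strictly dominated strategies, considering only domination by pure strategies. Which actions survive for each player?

Survivors P1:{B,C,D} P2:{P,R}

P2 drop Q (P beats it: A:9>7 B:9>5 C:5>0 D:11>8)
P1 drop A (B beats it: P:9>7 R:10>1)
P1→{B,C,D} P2→{P,R}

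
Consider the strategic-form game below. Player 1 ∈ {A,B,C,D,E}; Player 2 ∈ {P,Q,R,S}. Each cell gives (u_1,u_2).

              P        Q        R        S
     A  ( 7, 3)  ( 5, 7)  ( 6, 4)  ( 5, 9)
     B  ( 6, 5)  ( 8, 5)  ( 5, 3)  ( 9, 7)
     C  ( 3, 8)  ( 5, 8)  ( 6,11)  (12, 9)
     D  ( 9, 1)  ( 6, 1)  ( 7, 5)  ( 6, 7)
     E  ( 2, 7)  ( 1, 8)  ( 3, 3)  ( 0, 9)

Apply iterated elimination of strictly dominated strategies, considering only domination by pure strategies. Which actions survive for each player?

P1 drop A (D beats it: P:9>7 Q:6>5 R:7>6 S:6>5)
P1 drop E (B beats it: P:6>2 Q:8>1 R:5>3 S:9>0)
P2 drop P (S beats it: B:7>5 C:9>8 D:7>1)
P2 drop Q (S beats it: B:7>5 C:9>8 D:7>1)
P1 drop B (C beats it: R:6>5 S:12>9)
P1→{C,D} P2→{R,S}

Remaining: P1:{C,D} P2:{R,S}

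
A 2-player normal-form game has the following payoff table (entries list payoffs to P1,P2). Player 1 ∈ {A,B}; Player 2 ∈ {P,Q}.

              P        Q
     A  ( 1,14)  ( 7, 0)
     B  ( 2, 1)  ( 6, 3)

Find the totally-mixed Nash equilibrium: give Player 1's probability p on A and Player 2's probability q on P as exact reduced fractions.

p=1/8, q=1/2

P1 indiff ⇒ q·1+(1-q)·7 = q·2+(1-q)·6 ⇒ q(-1) = (1-q)(-1) ⇒ q = 1/2
P2 indiff ⇒ p·14+(1-p)·1 = p·0+(1-p)·3 ⇒ p(14) = (1-p)(2) ⇒ p = 1/8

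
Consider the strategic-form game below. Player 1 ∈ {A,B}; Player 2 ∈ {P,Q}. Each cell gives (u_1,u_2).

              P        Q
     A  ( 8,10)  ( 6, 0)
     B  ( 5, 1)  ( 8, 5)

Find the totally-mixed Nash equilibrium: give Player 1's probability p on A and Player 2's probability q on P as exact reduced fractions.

P1 mixes 2/7 on A; P2 mixes 2/5 on P

P1 indiff ⇒ q·8+(1-q)·6 = q·5+(1-q)·8 ⇒ q(3) = (1-q)(2) ⇒ q = 2/5
P2 indiff ⇒ p·10+(1-p)·1 = p·0+(1-p)·5 ⇒ p(10) = (1-p)(4) ⇒ p = 2/7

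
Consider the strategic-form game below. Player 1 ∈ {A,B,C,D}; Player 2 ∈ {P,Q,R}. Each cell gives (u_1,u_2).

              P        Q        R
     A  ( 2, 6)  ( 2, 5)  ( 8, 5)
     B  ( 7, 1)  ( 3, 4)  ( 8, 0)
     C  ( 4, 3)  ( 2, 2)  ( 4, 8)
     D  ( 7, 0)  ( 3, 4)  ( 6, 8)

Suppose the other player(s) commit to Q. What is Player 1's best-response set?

u_1(A vs Q) = 2
u_1(B vs Q) = 3
u_1(C vs Q) = 2
u_1(D vs Q) = 3
max payoff 3 at {B,D}

BR_1 = {B,D}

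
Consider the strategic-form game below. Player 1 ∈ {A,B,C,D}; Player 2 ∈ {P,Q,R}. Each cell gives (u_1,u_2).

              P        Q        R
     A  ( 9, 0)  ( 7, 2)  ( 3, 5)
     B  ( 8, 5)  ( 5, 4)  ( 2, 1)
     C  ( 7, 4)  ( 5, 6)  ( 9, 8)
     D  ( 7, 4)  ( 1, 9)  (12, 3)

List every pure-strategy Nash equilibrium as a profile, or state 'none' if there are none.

No pure NE.

(A,P): not NE [P2→R gives 5>0]
(A,Q): not NE [P2→R gives 5>2]
(A,R): not NE [P1→D gives 12>3]
(B,P): not NE [P1→A gives 9>8]
(B,Q): not NE [P1→A gives 7>5; P2→P gives 5>4]
(B,R): not NE [P1→D gives 12>2; P2→P gives 5>1]
(C,P): not NE [P1→A gives 9>7; P2→R gives 8>4]
(C,Q): not NE [P1→A gives 7>5; P2→R gives 8>6]
(C,R): not NE [P1→D gives 12>9]
(D,P): not NE [P1→A gives 9>7; P2→Q gives 9>4]
(D,Q): not NE [P1→A gives 7>1]
(D,R): not NE [P2→Q gives 9>3]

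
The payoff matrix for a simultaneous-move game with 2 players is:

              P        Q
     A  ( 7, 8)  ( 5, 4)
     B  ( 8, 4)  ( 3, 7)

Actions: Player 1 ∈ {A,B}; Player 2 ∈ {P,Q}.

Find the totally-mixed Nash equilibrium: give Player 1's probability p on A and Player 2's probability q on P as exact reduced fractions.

(p,q) = (3/7, 2/3)

P1 indiff ⇒ q·7+(1-q)·5 = q·8+(1-q)·3 ⇒ q(-1) = (1-q)(-2) ⇒ q = 2/3
P2 indiff ⇒ p·8+(1-p)·4 = p·4+(1-p)·7 ⇒ p(4) = (1-p)(3) ⇒ p = 3/7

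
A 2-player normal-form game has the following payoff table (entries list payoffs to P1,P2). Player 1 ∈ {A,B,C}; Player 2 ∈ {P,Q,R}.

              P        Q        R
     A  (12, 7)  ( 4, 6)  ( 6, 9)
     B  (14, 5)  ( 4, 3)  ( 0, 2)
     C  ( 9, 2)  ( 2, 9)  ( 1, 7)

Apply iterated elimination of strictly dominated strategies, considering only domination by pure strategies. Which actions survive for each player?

P1 drop C (A beats it: P:12>9 Q:4>2 R:6>1)
P2 drop Q (P beats it: A:7>6 B:5>3)
P1→{A,B} P2→{P,R}

Survivors P1:{A,B} P2:{P,R}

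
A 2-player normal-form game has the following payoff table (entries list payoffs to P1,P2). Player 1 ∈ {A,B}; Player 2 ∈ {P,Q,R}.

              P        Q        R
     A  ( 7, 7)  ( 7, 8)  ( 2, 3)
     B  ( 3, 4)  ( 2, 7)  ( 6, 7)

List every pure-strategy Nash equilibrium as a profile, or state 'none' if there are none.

PSNE = {(A,Q), (B,R)}

(A,P): not NE [P2→Q gives 8>7]
(A,Q): NE
(A,R): not NE [P1→B gives 6>2; P2→Q gives 8>3]
(B,P): not NE [P1→A gives 7>3; P2→R gives 7>4]
(B,Q): not NE [P1→A gives 7>2]
(B,R): NE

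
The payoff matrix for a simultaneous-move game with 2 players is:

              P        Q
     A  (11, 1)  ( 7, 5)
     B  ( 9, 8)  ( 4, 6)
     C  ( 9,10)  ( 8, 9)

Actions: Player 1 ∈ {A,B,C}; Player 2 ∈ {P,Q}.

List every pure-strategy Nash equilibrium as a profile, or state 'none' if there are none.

(A,P): not NE [P2→Q gives 5>1]
(A,Q): not NE [P1→C gives 8>7]
(B,P): not NE [P1→A gives 11>9]
(B,Q): not NE [P1→C gives 8>4; P2→P gives 8>6]
(C,P): not NE [P1→A gives 11>9]
(C,Q): not NE [P2→P gives 10>9]

PSNE: ∅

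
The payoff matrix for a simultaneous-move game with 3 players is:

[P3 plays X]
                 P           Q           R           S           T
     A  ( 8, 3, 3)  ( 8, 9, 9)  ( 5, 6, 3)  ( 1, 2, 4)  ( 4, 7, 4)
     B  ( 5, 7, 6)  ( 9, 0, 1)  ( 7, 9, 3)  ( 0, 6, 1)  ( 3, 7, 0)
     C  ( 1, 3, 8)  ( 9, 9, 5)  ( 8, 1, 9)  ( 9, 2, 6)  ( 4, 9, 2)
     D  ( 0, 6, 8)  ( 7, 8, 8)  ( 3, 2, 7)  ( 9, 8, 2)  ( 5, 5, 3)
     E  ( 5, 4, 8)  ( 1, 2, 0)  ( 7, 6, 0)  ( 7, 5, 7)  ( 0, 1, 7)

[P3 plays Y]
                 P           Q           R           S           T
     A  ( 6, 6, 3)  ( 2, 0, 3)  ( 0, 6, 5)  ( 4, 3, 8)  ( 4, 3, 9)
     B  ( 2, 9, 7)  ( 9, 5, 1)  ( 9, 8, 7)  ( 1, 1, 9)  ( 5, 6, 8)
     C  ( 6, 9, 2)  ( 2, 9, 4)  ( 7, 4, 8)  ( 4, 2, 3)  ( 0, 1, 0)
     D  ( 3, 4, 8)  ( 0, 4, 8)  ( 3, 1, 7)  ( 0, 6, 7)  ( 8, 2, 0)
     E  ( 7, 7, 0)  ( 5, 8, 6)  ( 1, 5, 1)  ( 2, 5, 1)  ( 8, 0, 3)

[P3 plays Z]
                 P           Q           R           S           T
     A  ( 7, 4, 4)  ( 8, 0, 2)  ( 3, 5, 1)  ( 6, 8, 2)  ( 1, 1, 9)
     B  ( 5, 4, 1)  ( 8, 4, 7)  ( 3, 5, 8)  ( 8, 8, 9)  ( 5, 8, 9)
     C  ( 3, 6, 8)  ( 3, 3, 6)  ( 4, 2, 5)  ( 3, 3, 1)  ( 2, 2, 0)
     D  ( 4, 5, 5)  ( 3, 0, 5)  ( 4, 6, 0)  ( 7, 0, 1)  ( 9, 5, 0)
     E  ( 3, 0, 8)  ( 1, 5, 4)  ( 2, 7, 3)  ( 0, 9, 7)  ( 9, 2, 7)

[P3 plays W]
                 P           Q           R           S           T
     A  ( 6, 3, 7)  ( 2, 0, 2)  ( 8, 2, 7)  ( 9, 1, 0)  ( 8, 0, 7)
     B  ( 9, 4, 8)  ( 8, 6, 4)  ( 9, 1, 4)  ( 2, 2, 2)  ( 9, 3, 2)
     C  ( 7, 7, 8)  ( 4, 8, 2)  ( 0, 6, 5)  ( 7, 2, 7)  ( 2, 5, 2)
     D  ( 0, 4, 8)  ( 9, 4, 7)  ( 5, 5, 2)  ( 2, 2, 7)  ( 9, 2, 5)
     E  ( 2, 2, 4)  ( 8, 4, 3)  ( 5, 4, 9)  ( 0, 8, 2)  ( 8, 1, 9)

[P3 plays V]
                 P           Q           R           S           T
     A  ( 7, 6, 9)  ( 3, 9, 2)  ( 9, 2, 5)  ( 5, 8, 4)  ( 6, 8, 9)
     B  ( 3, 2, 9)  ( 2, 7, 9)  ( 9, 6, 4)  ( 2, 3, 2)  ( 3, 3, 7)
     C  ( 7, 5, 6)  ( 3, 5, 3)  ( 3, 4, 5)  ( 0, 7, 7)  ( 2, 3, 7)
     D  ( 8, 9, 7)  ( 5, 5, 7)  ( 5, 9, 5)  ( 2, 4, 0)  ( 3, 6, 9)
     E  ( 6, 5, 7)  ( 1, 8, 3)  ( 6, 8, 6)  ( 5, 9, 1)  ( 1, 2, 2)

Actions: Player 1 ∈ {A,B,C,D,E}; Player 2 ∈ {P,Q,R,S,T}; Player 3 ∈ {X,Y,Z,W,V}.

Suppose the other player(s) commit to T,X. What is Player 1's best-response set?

u_1(A vs T,X) = 4
u_1(B vs T,X) = 3
u_1(C vs T,X) = 4
u_1(D vs T,X) = 5
u_1(E vs T,X) = 0
max payoff 5 at {D}

argmax u_1 = {D}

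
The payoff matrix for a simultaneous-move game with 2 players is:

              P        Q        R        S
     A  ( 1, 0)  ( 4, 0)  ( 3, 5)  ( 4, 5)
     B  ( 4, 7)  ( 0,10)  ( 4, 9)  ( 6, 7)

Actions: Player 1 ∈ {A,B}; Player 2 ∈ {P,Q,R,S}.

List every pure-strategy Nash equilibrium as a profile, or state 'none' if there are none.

No pure NE.

(A,P): not NE [P1→B gives 4>1; P2→S gives 5>0]
(A,Q): not NE [P2→S gives 5>0]
(A,R): not NE [P1→B gives 4>3]
(A,S): not NE [P1→B gives 6>4]
(B,P): not NE [P2→Q gives 10>7]
(B,Q): not NE [P1→A gives 4>0]
(B,R): not NE [P2→Q gives 10>9]
(B,S): not NE [P2→Q gives 10>7]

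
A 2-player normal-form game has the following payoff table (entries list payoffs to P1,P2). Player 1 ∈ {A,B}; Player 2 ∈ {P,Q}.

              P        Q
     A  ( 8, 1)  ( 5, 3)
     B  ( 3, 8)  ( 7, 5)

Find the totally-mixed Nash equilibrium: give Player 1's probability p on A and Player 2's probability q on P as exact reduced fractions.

P1 indiff ⇒ q·8+(1-q)·5 = q·3+(1-q)·7 ⇒ q(5) = (1-q)(2) ⇒ q = 2/7
P2 indiff ⇒ p·1+(1-p)·8 = p·3+(1-p)·5 ⇒ p(-2) = (1-p)(-3) ⇒ p = 3/5

p=3/5, q=2/7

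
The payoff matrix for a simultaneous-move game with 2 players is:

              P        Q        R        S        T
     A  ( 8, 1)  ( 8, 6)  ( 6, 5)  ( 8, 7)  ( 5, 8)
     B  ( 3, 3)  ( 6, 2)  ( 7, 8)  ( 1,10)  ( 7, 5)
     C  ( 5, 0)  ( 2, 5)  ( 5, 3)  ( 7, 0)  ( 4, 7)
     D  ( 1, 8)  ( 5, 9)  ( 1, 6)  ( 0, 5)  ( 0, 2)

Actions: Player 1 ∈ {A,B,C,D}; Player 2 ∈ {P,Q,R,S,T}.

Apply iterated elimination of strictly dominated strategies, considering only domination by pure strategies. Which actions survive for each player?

IESDS → P1:{A,B} P2:{S,T}

P1 drop C (A beats it: P:8>5 Q:8>2 R:6>5 S:8>7 T:5>4)
P1 drop D (A beats it: P:8>1 Q:8>5 R:6>1 S:8>0 T:5>0)
P2 drop P (R beats it: A:5>1 B:8>3)
P2 drop Q (S beats it: A:7>6 B:10>2)
P2 drop R (S beats it: A:7>5 B:10>8)
P1→{A,B} P2→{S,T}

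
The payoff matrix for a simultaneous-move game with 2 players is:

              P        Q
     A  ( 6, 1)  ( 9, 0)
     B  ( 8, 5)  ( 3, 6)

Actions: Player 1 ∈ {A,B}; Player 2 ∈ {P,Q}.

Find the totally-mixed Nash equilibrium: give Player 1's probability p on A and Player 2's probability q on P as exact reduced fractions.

P1 mixes 1/2 on A; P2 mixes 3/4 on P

P1 indiff ⇒ q·6+(1-q)·9 = q·8+(1-q)·3 ⇒ q(-2) = (1-q)(-6) ⇒ q = 3/4
P2 indiff ⇒ p·1+(1-p)·5 = p·0+(1-p)·6 ⇒ p(1) = (1-p)(1) ⇒ p = 1/2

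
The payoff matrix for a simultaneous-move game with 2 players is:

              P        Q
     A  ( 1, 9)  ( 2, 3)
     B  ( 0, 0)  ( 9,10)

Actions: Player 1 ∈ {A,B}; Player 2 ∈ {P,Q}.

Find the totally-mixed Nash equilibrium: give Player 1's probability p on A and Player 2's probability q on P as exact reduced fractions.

P1 indiff ⇒ q·1+(1-q)·2 = q·0+(1-q)·9 ⇒ q(1) = (1-q)(7) ⇒ q = 7/8
P2 indiff ⇒ p·9+(1-p)·0 = p·3+(1-p)·10 ⇒ p(6) = (1-p)(10) ⇒ p = 5/8

p=5/8, q=7/8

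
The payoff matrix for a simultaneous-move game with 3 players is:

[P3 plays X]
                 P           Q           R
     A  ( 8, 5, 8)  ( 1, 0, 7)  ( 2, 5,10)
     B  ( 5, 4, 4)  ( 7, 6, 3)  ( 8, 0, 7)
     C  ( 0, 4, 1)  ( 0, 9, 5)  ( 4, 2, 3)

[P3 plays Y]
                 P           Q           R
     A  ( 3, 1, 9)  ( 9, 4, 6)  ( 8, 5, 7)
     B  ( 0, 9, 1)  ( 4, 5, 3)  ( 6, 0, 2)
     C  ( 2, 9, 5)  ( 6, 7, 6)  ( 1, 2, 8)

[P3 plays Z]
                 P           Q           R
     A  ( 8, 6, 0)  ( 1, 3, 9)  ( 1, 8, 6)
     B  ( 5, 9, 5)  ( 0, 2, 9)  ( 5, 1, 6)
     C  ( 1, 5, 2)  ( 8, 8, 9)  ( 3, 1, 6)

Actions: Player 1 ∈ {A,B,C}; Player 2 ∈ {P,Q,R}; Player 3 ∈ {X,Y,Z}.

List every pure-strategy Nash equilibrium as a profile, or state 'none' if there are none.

NE set: (C,Q,Z)

(A,P,X): not NE [P3→Y gives 9>8]
(A,P,Y): not NE [P2→R gives 5>1]
(A,P,Z): not NE [P2→R gives 8>6; P3→Y gives 9>0]
(A,Q,X): not NE [P1→B gives 7>1; P2→R gives 5>0; P3→Z gives 9>7]
(A,Q,Y): not NE [P2→R gives 5>4; P3→Z gives 9>6]
(A,Q,Z): not NE [P1→C gives 8>1; P2→R gives 8>3]
(A,R,X): not NE [P1→B gives 8>2]
(A,R,Y): not NE [P3→X gives 10>7]
(A,R,Z): not NE [P1→B gives 5>1; P3→X gives 10>6]
(B,P,X): not NE [P1→A gives 8>5; P2→Q gives 6>4; P3→Z gives 5>4]
(B,P,Y): not NE [P1→A gives 3>0; P3→Z gives 5>1]
(B,P,Z): not NE [P1→A gives 8>5]
(B,Q,X): not NE [P3→Z gives 9>3]
(B,Q,Y): not NE [P1→A gives 9>4; P2→P gives 9>5; P3→Z gives 9>3]
(B,Q,Z): not NE [P1→C gives 8>0; P2→P gives 9>2]
(B,R,X): not NE [P2→Q gives 6>0]
(B,R,Y): not NE [P1→A gives 8>6; P2→P gives 9>0; P3→X gives 7>2]
(B,R,Z): not NE [P2→P gives 9>1; P3→X gives 7>6]
(C,P,X): not NE [P1→A gives 8>0; P2→Q gives 9>4; P3→Y gives 5>1]
(C,P,Y): not NE [P1→A gives 3>2]
(C,P,Z): not NE [P1→A gives 8>1; P2→Q gives 8>5; P3→Y gives 5>2]
(C,Q,X): not NE [P1→B gives 7>0; P3→Z gives 9>5]
(C,Q,Y): not NE [P1→A gives 9>6; P2→P gives 9>7; P3→Z gives 9>6]
(C,Q,Z): NE
(C,R,X): not NE [P1→B gives 8>4; P2→Q gives 9>2; P3→Y gives 8>3]
(C,R,Y): not NE [P1→A gives 8>1; P2→P gives 9>2]
(C,R,Z): not NE [P1→B gives 5>3; P2→Q gives 8>1; P3→Y gives 8>6]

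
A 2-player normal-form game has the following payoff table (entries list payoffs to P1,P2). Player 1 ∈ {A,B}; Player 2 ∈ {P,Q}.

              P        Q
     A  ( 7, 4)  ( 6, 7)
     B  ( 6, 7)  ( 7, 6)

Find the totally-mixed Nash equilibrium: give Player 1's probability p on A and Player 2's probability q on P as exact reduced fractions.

P1 indiff ⇒ q·7+(1-q)·6 = q·6+(1-q)·7 ⇒ q(1) = (1-q)(1) ⇒ q = 1/2
P2 indiff ⇒ p·4+(1-p)·7 = p·7+(1-p)·6 ⇒ p(-3) = (1-p)(-1) ⇒ p = 1/4

p=1/4, q=1/2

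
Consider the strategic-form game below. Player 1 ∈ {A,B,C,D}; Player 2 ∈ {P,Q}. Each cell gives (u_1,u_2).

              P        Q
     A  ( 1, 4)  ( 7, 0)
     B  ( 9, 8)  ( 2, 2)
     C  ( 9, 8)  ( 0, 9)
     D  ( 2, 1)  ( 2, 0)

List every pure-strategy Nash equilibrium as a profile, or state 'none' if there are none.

PSNE = {(B,P)}

(A,P): not NE [P1→C gives 9>1]
(A,Q): not NE [P2→P gives 4>0]
(B,P): NE
(B,Q): not NE [P1→A gives 7>2; P2→P gives 8>2]
(C,P): not NE [P2→Q gives 9>8]
(C,Q): not NE [P1→A gives 7>0]
(D,P): not NE [P1→C gives 9>2]
(D,Q): not NE [P1→A gives 7>2; P2→P gives 1>0]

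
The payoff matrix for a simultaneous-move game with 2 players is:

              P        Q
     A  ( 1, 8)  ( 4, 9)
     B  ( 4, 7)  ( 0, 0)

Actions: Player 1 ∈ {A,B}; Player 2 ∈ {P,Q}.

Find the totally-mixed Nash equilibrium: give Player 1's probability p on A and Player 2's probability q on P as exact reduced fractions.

p=7/8, q=4/7

P1 indiff ⇒ q·1+(1-q)·4 = q·4+(1-q)·0 ⇒ q(-3) = (1-q)(-4) ⇒ q = 4/7
P2 indiff ⇒ p·8+(1-p)·7 = p·9+(1-p)·0 ⇒ p(-1) = (1-p)(-7) ⇒ p = 7/8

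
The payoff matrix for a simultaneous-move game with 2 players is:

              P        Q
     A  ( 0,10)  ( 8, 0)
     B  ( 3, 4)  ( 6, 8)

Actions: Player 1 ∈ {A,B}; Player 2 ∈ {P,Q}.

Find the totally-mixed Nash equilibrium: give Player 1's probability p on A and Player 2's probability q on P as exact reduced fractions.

P1 indiff ⇒ q·0+(1-q)·8 = q·3+(1-q)·6 ⇒ q(-3) = (1-q)(-2) ⇒ q = 2/5
P2 indiff ⇒ p·10+(1-p)·4 = p·0+(1-p)·8 ⇒ p(10) = (1-p)(4) ⇒ p = 2/7

P1 mixes 2/7 on A; P2 mixes 2/5 on P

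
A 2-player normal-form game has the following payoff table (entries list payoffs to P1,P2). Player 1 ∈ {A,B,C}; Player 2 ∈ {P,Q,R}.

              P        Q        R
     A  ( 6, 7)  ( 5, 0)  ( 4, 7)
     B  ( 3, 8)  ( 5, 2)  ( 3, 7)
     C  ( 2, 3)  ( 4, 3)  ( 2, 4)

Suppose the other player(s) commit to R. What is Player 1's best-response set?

u_1(A vs R) = 4
u_1(B vs R) = 3
u_1(C vs R) = 2
max payoff 4 at {A}

P1 best: {A}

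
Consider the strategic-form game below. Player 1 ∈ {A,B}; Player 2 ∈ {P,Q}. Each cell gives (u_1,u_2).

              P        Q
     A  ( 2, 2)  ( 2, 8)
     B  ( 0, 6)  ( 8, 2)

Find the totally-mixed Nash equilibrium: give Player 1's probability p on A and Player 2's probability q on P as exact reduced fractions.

P1 indiff ⇒ q·2+(1-q)·2 = q·0+(1-q)·8 ⇒ q(2) = (1-q)(6) ⇒ q = 3/4
P2 indiff ⇒ p·2+(1-p)·6 = p·8+(1-p)·2 ⇒ p(-6) = (1-p)(-4) ⇒ p = 2/5

P1 mixes 2/5 on A; P2 mixes 3/4 on P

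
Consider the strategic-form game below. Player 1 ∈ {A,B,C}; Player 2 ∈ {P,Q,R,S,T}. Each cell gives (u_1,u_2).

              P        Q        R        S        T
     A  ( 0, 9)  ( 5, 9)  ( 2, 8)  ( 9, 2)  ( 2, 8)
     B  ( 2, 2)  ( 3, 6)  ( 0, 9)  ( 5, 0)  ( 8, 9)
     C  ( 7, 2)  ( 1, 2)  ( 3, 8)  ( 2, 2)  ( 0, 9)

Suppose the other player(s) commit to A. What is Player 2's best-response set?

u_2(P vs A) = 9
u_2(Q vs A) = 9
u_2(R vs A) = 8
u_2(S vs A) = 2
u_2(T vs A) = 8
max payoff 9 at {P,Q}

P2 best: {P,Q}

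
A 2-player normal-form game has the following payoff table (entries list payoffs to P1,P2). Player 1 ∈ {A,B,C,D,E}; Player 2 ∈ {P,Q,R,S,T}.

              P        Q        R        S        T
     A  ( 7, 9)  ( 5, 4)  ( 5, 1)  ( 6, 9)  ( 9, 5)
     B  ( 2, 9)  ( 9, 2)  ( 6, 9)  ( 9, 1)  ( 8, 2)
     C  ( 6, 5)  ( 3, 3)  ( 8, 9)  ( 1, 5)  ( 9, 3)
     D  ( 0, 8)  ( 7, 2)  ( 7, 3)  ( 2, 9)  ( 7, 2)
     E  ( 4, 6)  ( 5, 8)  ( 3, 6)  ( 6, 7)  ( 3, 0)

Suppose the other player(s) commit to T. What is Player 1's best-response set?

BR_1 = {A,C}

u_1(A vs T) = 9
u_1(B vs T) = 8
u_1(C vs T) = 9
u_1(D vs T) = 7
u_1(E vs T) = 3
max payoff 9 at {A,C}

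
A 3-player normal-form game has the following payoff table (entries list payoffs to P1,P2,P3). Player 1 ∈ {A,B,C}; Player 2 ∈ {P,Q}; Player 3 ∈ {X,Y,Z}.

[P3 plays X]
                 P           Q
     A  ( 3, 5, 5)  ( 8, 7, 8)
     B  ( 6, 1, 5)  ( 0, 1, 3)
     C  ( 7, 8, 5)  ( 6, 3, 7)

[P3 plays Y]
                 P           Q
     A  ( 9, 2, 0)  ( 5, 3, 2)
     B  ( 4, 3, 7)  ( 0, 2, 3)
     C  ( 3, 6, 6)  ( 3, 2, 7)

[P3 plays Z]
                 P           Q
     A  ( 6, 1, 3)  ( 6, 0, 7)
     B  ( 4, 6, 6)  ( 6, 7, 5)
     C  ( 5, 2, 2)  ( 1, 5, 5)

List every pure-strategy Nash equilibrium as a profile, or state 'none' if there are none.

PSNE = {(A,Q,X), (B,Q,Z)}

(A,P,X): not NE [P1→C gives 7>3; P2→Q gives 7>5]
(A,P,Y): not NE [P2→Q gives 3>2; P3→X gives 5>0]
(A,P,Z): not NE [P3→X gives 5>3]
(A,Q,X): NE
(A,Q,Y): not NE [P3→X gives 8>2]
(A,Q,Z): not NE [P2→P gives 1>0; P3→X gives 8>7]
(B,P,X): not NE [P1→C gives 7>6; P3→Y gives 7>5]
(B,P,Y): not NE [P1→A gives 9>4]
(B,P,Z): not NE [P1→A gives 6>4; P2→Q gives 7>6; P3→Y gives 7>6]
(B,Q,X): not NE [P1→A gives 8>0; P3→Z gives 5>3]
(B,Q,Y): not NE [P1→A gives 5>0; P2→P gives 3>2; P3→Z gives 5>3]
(B,Q,Z): NE
(C,P,X): not NE [P3→Y gives 6>5]
(C,P,Y): not NE [P1→A gives 9>3]
(C,P,Z): not NE [P1→A gives 6>5; P2→Q gives 5>2; P3→Y gives 6>2]
(C,Q,X): not NE [P1→A gives 8>6; P2→P gives 8>3]
(C,Q,Y): not NE [P1→A gives 5>3; P2→P gives 6>2]
(C,Q,Z): not NE [P1→B gives 6>1; P3→Y gives 7>5]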